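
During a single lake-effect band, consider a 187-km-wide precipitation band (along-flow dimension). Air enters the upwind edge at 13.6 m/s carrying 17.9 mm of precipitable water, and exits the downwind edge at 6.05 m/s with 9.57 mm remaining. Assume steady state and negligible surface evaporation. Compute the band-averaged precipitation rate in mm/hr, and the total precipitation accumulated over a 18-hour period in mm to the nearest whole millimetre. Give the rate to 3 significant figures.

Column moisture flux per unit crosswind length is F = V × PW.
Inflow: F_in = 13.6 × 17.9 = 243.44 mm·m/s
Outflow: F_out = 6.05 × 9.57 = 57.8985 mm·m/s
Steady-state rate R = (F_in − F_out)/L = (243.44 − 57.8985) / 187000 m = 9.922e-04 mm/s.
R = 9.922e-04 × 3600 = 3.57 mm/hr.
Over 18 h: total = 3.57 × 18 = 64.26 ≈ 64 mm.

R ≈ 3.57 mm/hr; total ≈ 64 mm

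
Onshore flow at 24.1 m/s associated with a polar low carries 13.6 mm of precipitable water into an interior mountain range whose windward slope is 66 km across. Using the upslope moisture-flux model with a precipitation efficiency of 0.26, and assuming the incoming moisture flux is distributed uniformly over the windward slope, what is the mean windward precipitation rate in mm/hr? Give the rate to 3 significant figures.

Incoming column moisture flux per unit ridge length: F = V × PW = 24.1 × 13.6 = 327.76 mm·m/s.
Spread over the 66 km slope with efficiency ε = 0.26: R = ε·F/W = 0.26 × 327.76 / 66000 m = 1.291e-03 mm/s.
R = 1.291e-03 × 3600 = 4.65 mm/hr.

R ≈ 4.65 mm/hr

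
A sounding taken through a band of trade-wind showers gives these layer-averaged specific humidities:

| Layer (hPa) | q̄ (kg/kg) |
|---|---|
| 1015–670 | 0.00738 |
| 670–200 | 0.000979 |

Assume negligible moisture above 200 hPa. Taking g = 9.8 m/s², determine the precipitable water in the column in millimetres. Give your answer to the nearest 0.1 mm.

PW ≈ 30.7 mm

Precipitable water is the column-integrated vapour mass per unit area: PW = (1/g) Σ q̄ Δp, with q in kg/kg and Δp in Pa (1 kg/m² of water = 1 mm).
Layer 1015–670 hPa: Δp = 345 hPa = 34500 Pa, q̄ = 0.00738 kg/kg → 0.00738 × 34500 / 9.8 = 25.98 mm
Layer 670–200 hPa: Δp = 470 hPa = 47000 Pa, q̄ = 0.000979 kg/kg → 0.000979 × 47000 / 9.8 = 4.70 mm
PW = 25.98 + 4.70 = 30.68 ≈ 30.7 mm.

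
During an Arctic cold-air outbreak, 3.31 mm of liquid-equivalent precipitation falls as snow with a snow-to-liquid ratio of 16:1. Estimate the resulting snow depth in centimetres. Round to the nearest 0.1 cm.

Snow depth = liquid × ratio = 3.31 mm × 16 = 52.96 mm = 5.3 cm.

snow depth ≈ 5.3 cm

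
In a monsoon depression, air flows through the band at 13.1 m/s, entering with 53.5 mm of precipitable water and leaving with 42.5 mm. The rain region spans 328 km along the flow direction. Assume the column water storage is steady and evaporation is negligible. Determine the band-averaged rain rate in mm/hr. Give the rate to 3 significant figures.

Column moisture flux per unit crosswind length is F = V × PW.
Inflow: F_in = 13.1 × 53.5 = 700.85 mm·m/s
Outflow: F_out = 13.1 × 42.5 = 556.75 mm·m/s
Steady-state rate R = (F_in − F_out)/L = (700.85 − 556.75) / 328000 m = 4.393e-04 mm/s.
R = 4.393e-04 × 3600 = 1.58 mm/hr.

R ≈ 1.58 mm/hr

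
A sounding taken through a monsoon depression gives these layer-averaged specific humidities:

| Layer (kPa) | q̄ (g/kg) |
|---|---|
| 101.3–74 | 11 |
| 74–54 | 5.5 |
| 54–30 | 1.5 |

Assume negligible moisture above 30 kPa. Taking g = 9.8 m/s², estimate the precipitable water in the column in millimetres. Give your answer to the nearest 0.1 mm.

Precipitable water is the column-integrated vapour mass per unit area: PW = (1/g) Σ q̄ Δp, with q in kg/kg and Δp in Pa (1 kg/m² of water = 1 mm).
Layer 101.3–74 kPa: Δp = 273 hPa = 27300 Pa, q̄ = 0.011 kg/kg → 0.011 × 27300 / 9.8 = 30.64 mm
Layer 74–54 kPa: Δp = 200 hPa = 20000 Pa, q̄ = 0.0055 kg/kg → 0.0055 × 20000 / 9.8 = 11.22 mm
Layer 54–30 kPa: Δp = 240 hPa = 24000 Pa, q̄ = 0.0015 kg/kg → 0.0015 × 24000 / 9.8 = 3.67 mm
PW = 30.64 + 11.22 + 3.67 = 45.53 ≈ 45.5 mm.

PW ≈ 45.5 mm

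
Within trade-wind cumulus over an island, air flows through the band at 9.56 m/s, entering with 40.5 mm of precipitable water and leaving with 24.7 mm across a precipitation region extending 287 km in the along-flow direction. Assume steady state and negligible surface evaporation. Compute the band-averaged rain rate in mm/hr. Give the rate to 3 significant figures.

Column moisture flux per unit crosswind length is F = V × PW.
Inflow: F_in = 9.56 × 40.5 = 387.18 mm·m/s
Outflow: F_out = 9.56 × 24.7 = 236.132 mm·m/s
Steady-state rate R = (F_in − F_out)/L = (387.18 − 236.132) / 287000 m = 5.263e-04 mm/s.
R = 5.263e-04 × 3600 = 1.89 mm/hr.

R ≈ 1.89 mm/hr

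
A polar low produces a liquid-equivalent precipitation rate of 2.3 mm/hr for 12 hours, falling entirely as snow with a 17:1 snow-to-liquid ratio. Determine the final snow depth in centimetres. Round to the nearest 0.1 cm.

Liquid-equivalent depth = 2.3 × 12 = 27.6 mm.
Snow depth = 27.6 mm × 17 = 469.2 mm = 46.9 cm.

snow depth ≈ 46.9 cm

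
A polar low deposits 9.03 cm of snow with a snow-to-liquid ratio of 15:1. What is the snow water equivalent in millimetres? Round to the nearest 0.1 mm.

SWE ≈ 6.0 mm

SWE = snow depth / ratio = 9.03 cm / 15 = 0.602 cm = 6.0 mm.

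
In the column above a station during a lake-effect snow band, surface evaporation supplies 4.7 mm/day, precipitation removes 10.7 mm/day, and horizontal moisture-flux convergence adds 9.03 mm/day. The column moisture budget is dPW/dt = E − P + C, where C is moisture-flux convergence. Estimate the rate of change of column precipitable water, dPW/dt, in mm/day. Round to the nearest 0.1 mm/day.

dPW/dt ≈ 3.0 mm/day

dPW/dt = E − P + C = 4.7 − 10.7 + (9.03) = 3.0 mm/day.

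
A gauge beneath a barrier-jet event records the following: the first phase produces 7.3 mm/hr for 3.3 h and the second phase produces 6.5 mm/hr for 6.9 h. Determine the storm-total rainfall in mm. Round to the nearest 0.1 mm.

Total = Σ Rᵢ Δtᵢ = 7.3 × 3.3 + 6.5 × 6.9
      = 24.09 + 44.85 = 68.9 mm.

total ≈ 68.9 mm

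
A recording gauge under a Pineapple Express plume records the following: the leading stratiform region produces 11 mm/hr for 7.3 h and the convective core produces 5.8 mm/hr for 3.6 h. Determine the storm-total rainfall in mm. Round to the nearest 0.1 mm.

total ≈ 101.2 mm

Total = Σ Rᵢ Δtᵢ = 11 × 7.3 + 5.8 × 3.6
      = 80.3 + 20.88 = 101.2 mm.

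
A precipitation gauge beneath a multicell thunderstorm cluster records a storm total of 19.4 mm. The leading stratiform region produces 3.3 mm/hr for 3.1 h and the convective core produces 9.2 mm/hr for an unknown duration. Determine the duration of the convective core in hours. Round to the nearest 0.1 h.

Known phases: 3.3 × 3.1 = 10.23 mm.
Remaining depth = 19.4 − 10.23 = 9.17 mm.
Duration = 9.17 / 9.2 = 1.0 h.

duration ≈ 1.0 h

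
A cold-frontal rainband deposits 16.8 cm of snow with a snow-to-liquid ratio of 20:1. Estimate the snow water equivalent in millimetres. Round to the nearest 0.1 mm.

SWE = snow depth / ratio = 16.8 cm / 20 = 0.840 cm = 8.4 mm.

SWE ≈ 8.4 mm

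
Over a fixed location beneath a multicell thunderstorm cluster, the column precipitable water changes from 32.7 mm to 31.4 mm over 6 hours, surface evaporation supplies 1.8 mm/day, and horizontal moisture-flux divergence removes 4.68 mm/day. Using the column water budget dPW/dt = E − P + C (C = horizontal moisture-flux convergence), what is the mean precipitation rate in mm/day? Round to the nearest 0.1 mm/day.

P ≈ 2.3 mm/day

dPW/dt = (31.4 − 32.7) mm / (6/24 day) = -5.200 mm/day.
P = E + C − dPW/dt = 1.8 + (-4.68) − (-5.200) = 2.3 mm/day.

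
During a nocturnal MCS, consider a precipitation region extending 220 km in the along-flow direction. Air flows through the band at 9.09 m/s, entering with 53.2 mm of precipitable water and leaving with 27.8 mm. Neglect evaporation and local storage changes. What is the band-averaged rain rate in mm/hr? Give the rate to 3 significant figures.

Column moisture flux per unit crosswind length is F = V × PW.
Inflow: F_in = 9.09 × 53.2 = 483.588 mm·m/s
Outflow: F_out = 9.09 × 27.8 = 252.702 mm·m/s
Steady-state rate R = (F_in − F_out)/L = (483.588 − 252.702) / 220000 m = 1.049e-03 mm/s.
R = 1.049e-03 × 3600 = 3.78 mm/hr.

R ≈ 3.78 mm/hr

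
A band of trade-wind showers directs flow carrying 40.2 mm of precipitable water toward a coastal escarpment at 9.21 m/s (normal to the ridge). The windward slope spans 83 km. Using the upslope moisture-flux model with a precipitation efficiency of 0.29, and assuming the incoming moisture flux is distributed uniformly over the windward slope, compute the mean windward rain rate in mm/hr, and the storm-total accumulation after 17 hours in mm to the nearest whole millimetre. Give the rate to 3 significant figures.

R ≈ 4.66 mm/hr; total ≈ 79 mm

Incoming column moisture flux per unit ridge length: F = V × PW = 9.21 × 40.2 = 370.242 mm·m/s.
Spread over the 83 km slope with efficiency ε = 0.29: R = ε·F/W = 0.29 × 370.242 / 83000 m = 1.294e-03 mm/s.
R = 1.294e-03 × 3600 = 4.66 mm/hr.
Over 17 h: total = 4.66 × 17 = 79.22 ≈ 79 mm.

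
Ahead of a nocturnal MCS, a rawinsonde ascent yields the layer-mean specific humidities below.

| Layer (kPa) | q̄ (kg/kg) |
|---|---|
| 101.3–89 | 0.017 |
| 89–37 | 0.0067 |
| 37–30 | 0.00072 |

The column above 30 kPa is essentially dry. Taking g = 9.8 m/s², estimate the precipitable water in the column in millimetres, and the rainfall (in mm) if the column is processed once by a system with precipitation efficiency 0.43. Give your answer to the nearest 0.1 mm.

PW ≈ 57.4 mm; rainfall ≈ 24.7 mm

Precipitable water is the column-integrated vapour mass per unit area: PW = (1/g) Σ q̄ Δp, with q in kg/kg and Δp in Pa (1 kg/m² of water = 1 mm).
Layer 101.3–89 kPa: Δp = 123 hPa = 12300 Pa, q̄ = 0.017 kg/kg → 0.017 × 12300 / 9.8 = 21.34 mm
Layer 89–37 kPa: Δp = 520 hPa = 52000 Pa, q̄ = 0.0067 kg/kg → 0.0067 × 52000 / 9.8 = 35.55 mm
Layer 37–30 kPa: Δp = 70 hPa = 7000 Pa, q̄ = 0.00072 kg/kg → 0.00072 × 7000 / 9.8 = 0.51 mm
PW = 21.34 + 35.55 + 0.51 = 57.40 ≈ 57.4 mm.
Rainfall = ε × PW = 0.43 × 57.4 = 24.7 mm.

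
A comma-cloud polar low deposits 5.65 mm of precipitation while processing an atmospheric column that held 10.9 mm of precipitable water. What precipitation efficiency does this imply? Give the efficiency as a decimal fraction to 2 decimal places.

ε = precipitation / PW = 5.65 / 10.9 = 0.52.

ε ≈ 0.52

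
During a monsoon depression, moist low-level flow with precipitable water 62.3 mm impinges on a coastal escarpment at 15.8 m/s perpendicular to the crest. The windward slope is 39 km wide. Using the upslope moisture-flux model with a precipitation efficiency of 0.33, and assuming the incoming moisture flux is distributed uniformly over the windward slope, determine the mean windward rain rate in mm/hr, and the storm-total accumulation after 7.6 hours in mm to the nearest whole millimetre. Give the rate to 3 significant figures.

Incoming column moisture flux per unit ridge length: F = V × PW = 15.8 × 62.3 = 984.34 mm·m/s.
Spread over the 39 km slope with efficiency ε = 0.33: R = ε·F/W = 0.33 × 984.34 / 39000 m = 8.329e-03 mm/s.
R = 8.329e-03 × 3600 = 30.0 mm/hr.
Over 7.6 h: total = 30.0 × 7.6 = 228 mm.

R ≈ 30.0 mm/hr; total ≈ 228 mm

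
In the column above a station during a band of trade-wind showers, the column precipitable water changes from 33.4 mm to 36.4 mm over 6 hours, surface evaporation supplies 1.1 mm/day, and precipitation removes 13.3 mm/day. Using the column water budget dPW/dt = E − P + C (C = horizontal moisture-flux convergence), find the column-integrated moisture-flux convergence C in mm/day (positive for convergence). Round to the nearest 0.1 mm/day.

dPW/dt = (36.4 − 33.4) mm / (6/24 day) = +12.000 mm/day.
C = dPW/dt − E + P = (+12.000) − 1.1 + 13.3 = 24.2 mm/day.

C ≈ 24.2 mm/day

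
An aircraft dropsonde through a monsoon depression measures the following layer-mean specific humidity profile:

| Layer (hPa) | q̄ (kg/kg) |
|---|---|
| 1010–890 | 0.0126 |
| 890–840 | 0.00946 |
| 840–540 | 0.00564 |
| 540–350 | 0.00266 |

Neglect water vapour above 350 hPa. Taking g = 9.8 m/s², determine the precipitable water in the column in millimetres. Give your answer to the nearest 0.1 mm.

Precipitable water is the column-integrated vapour mass per unit area: PW = (1/g) Σ q̄ Δp, with q in kg/kg and Δp in Pa (1 kg/m² of water = 1 mm).
Layer 1010–890 hPa: Δp = 120 hPa = 12000 Pa, q̄ = 0.0126 kg/kg → 0.0126 × 12000 / 9.8 = 15.43 mm
Layer 890–840 hPa: Δp = 50 hPa = 5000 Pa, q̄ = 0.00946 kg/kg → 0.00946 × 5000 / 9.8 = 4.83 mm
Layer 840–540 hPa: Δp = 300 hPa = 30000 Pa, q̄ = 0.00564 kg/kg → 0.00564 × 30000 / 9.8 = 17.27 mm
Layer 540–350 hPa: Δp = 190 hPa = 19000 Pa, q̄ = 0.00266 kg/kg → 0.00266 × 19000 / 9.8 = 5.16 mm
PW = 15.43 + 4.83 + 17.27 + 5.16 = 42.69 ≈ 42.7 mm.

PW ≈ 42.7 mm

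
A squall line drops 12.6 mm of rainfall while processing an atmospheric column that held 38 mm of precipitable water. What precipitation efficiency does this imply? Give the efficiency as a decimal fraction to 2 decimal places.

ε ≈ 0.33

ε = rainfall / PW = 12.6 / 38 = 0.33.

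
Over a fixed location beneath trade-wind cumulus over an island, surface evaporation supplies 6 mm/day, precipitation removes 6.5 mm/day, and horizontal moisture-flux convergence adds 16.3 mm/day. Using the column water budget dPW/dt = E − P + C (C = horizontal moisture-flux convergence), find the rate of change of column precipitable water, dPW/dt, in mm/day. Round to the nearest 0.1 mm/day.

dPW/dt = E − P + C = 6 − 6.5 + (16.3) = 15.8 mm/day.

dPW/dt ≈ 15.8 mm/day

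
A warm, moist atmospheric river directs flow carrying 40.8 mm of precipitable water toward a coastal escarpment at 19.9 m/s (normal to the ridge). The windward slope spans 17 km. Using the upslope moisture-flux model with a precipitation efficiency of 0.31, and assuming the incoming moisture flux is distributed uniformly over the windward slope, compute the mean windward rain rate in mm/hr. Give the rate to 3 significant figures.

R ≈ 53.3 mm/hr

Incoming column moisture flux per unit ridge length: F = V × PW = 19.9 × 40.8 = 811.92 mm·m/s.
Spread over the 17 km slope with efficiency ε = 0.31: R = ε·F/W = 0.31 × 811.92 / 17000 m = 1.481e-02 mm/s.
R = 1.481e-02 × 3600 = 53.3 mm/hr.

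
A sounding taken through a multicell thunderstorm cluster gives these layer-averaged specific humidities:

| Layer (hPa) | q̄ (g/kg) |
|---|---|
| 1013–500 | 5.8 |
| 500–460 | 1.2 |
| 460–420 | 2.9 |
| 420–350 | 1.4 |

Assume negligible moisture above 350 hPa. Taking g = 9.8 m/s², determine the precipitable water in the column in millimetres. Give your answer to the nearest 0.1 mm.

PW ≈ 33.0 mm

Precipitable water is the column-integrated vapour mass per unit area: PW = (1/g) Σ q̄ Δp, with q in kg/kg and Δp in Pa (1 kg/m² of water = 1 mm).
Layer 1013–500 hPa: Δp = 513 hPa = 51300 Pa, q̄ = 0.0058 kg/kg → 0.0058 × 51300 / 9.8 = 30.36 mm
Layer 500–460 hPa: Δp = 40 hPa = 4000 Pa, q̄ = 0.0012 kg/kg → 0.0012 × 4000 / 9.8 = 0.49 mm
Layer 460–420 hPa: Δp = 40 hPa = 4000 Pa, q̄ = 0.0029 kg/kg → 0.0029 × 4000 / 9.8 = 1.18 mm
Layer 420–350 hPa: Δp = 70 hPa = 7000 Pa, q̄ = 0.0014 kg/kg → 0.0014 × 7000 / 9.8 = 1.00 mm
PW = 30.36 + 0.49 + 1.18 + 1.00 = 33.03 ≈ 33.0 mm.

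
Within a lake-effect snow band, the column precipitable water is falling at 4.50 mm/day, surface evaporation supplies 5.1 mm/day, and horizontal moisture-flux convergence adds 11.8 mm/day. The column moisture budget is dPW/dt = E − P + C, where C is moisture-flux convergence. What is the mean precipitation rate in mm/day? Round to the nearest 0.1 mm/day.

dPW/dt = -4.50 mm/day.
P = E + C − dPW/dt = 5.1 + (11.8) − (-4.50) = 21.4 mm/day.

P ≈ 21.4 mm/day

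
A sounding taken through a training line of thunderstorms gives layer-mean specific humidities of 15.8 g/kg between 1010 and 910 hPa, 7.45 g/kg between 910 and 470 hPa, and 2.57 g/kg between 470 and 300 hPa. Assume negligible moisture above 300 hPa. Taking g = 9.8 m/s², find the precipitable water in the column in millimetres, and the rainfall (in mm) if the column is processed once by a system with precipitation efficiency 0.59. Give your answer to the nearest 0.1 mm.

PW ≈ 54.0 mm; rainfall ≈ 31.9 mm

Precipitable water is the column-integrated vapour mass per unit area: PW = (1/g) Σ q̄ Δp, with q in kg/kg and Δp in Pa (1 kg/m² of water = 1 mm).
Layer 1010–910 hPa: Δp = 100 hPa = 10000 Pa, q̄ = 0.0158 kg/kg → 0.0158 × 10000 / 9.8 = 16.12 mm
Layer 910–470 hPa: Δp = 440 hPa = 44000 Pa, q̄ = 0.00745 kg/kg → 0.00745 × 44000 / 9.8 = 33.45 mm
Layer 470–300 hPa: Δp = 170 hPa = 17000 Pa, q̄ = 0.00257 kg/kg → 0.00257 × 17000 / 9.8 = 4.46 mm
PW = 16.12 + 33.45 + 4.46 = 54.03 ≈ 54.0 mm.
Rainfall = ε × PW = 0.59 × 54.0 = 31.9 mm.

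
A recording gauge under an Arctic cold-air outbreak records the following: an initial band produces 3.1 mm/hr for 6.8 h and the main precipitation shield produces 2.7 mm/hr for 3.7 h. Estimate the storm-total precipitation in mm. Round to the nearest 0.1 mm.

total ≈ 31.1 mm

Total = Σ Rᵢ Δtᵢ = 3.1 × 6.8 + 2.7 × 3.7
      = 21.08 + 9.99 = 31.1 mm.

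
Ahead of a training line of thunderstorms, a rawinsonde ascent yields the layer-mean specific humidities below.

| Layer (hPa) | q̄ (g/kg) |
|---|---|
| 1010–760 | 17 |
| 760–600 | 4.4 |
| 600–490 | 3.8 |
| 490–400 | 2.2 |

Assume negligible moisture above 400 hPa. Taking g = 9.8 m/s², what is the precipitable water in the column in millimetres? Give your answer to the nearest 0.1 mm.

Precipitable water is the column-integrated vapour mass per unit area: PW = (1/g) Σ q̄ Δp, with q in kg/kg and Δp in Pa (1 kg/m² of water = 1 mm).
Layer 1010–760 hPa: Δp = 250 hPa = 25000 Pa, q̄ = 0.017 kg/kg → 0.017 × 25000 / 9.8 = 43.37 mm
Layer 760–600 hPa: Δp = 160 hPa = 16000 Pa, q̄ = 0.0044 kg/kg → 0.0044 × 16000 / 9.8 = 7.18 mm
Layer 600–490 hPa: Δp = 110 hPa = 11000 Pa, q̄ = 0.0038 kg/kg → 0.0038 × 11000 / 9.8 = 4.27 mm
Layer 490–400 hPa: Δp = 90 hPa = 9000 Pa, q̄ = 0.0022 kg/kg → 0.0022 × 9000 / 9.8 = 2.02 mm
PW = 43.37 + 7.18 + 4.27 + 2.02 = 56.84 ≈ 56.8 mm.

PW ≈ 56.8 mm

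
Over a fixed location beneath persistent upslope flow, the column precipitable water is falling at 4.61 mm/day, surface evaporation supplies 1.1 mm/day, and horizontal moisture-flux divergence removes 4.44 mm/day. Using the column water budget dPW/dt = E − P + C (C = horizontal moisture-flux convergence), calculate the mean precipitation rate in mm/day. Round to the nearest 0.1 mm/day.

dPW/dt = -4.61 mm/day.
P = E + C − dPW/dt = 1.1 + (-4.44) − (-4.61) = 1.3 mm/day.

P ≈ 1.3 mm/day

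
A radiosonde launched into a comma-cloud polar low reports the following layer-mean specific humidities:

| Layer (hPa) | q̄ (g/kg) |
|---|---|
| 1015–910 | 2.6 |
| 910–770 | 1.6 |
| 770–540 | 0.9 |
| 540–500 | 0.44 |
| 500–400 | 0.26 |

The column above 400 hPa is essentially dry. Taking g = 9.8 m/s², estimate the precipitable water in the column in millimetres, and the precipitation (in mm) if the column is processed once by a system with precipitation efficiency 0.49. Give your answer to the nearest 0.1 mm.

Precipitable water is the column-integrated vapour mass per unit area: PW = (1/g) Σ q̄ Δp, with q in kg/kg and Δp in Pa (1 kg/m² of water = 1 mm).
Layer 1015–910 hPa: Δp = 105 hPa = 10500 Pa, q̄ = 0.0026 kg/kg → 0.0026 × 10500 / 9.8 = 2.79 mm
Layer 910–770 hPa: Δp = 140 hPa = 14000 Pa, q̄ = 0.0016 kg/kg → 0.0016 × 14000 / 9.8 = 2.29 mm
Layer 770–540 hPa: Δp = 230 hPa = 23000 Pa, q̄ = 0.0009 kg/kg → 0.0009 × 23000 / 9.8 = 2.11 mm
Layer 540–500 hPa: Δp = 40 hPa = 4000 Pa, q̄ = 0.00044 kg/kg → 0.00044 × 4000 / 9.8 = 0.18 mm
Layer 500–400 hPa: Δp = 100 hPa = 10000 Pa, q̄ = 0.00026 kg/kg → 0.00026 × 10000 / 9.8 = 0.27 mm
PW = 2.79 + 2.29 + 2.11 + 0.18 + 0.27 = 7.64 ≈ 7.6 mm.
Precipitation = ε × PW = 0.49 × 7.6 = 3.7 mm.

PW ≈ 7.6 mm; precipitation ≈ 3.7 mm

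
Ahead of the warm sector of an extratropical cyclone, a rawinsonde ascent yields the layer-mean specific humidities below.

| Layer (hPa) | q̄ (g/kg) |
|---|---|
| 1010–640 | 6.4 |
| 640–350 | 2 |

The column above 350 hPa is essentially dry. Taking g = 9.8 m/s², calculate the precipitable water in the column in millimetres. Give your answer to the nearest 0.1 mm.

Precipitable water is the column-integrated vapour mass per unit area: PW = (1/g) Σ q̄ Δp, with q in kg/kg and Δp in Pa (1 kg/m² of water = 1 mm).
Layer 1010–640 hPa: Δp = 370 hPa = 37000 Pa, q̄ = 0.0064 kg/kg → 0.0064 × 37000 / 9.8 = 24.16 mm
Layer 640–350 hPa: Δp = 290 hPa = 29000 Pa, q̄ = 0.002 kg/kg → 0.002 × 29000 / 9.8 = 5.92 mm
PW = 24.16 + 5.92 = 30.08 ≈ 30.1 mm.

PW ≈ 30.1 mm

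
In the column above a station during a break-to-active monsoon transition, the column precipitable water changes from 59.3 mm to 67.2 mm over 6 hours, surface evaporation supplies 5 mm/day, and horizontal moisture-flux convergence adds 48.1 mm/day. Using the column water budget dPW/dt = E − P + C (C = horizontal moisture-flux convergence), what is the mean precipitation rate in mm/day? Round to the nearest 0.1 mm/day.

dPW/dt = (67.2 − 59.3) mm / (6/24 day) = +31.600 mm/day.
P = E + C − dPW/dt = 5 + (48.1) − (+31.600) = 21.5 mm/day.

P ≈ 21.5 mm/day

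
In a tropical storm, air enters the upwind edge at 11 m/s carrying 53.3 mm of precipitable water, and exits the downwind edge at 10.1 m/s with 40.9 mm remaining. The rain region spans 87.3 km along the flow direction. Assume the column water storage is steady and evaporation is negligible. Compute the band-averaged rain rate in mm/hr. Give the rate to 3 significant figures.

R ≈ 7.14 mm/hr

Column moisture flux per unit crosswind length is F = V × PW.
Inflow: F_in = 11 × 53.3 = 586.3 mm·m/s
Outflow: F_out = 10.1 × 40.9 = 413.09 mm·m/s
Steady-state rate R = (F_in − F_out)/L = (586.3 − 413.09) / 87300 m = 1.984e-03 mm/s.
R = 1.984e-03 × 3600 = 7.14 mm/hr.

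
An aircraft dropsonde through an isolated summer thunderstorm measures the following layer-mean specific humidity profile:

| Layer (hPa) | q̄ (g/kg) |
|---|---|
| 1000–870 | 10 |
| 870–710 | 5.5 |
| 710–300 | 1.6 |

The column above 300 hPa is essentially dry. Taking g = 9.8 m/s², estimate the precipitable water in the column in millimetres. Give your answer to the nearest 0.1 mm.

Precipitable water is the column-integrated vapour mass per unit area: PW = (1/g) Σ q̄ Δp, with q in kg/kg and Δp in Pa (1 kg/m² of water = 1 mm).
Layer 1000–870 hPa: Δp = 130 hPa = 13000 Pa, q̄ = 0.01 kg/kg → 0.01 × 13000 / 9.8 = 13.27 mm
Layer 870–710 hPa: Δp = 160 hPa = 16000 Pa, q̄ = 0.0055 kg/kg → 0.0055 × 16000 / 9.8 = 8.98 mm
Layer 710–300 hPa: Δp = 410 hPa = 41000 Pa, q̄ = 0.0016 kg/kg → 0.0016 × 41000 / 9.8 = 6.69 mm
PW = 13.27 + 8.98 + 6.69 = 28.94 ≈ 28.9 mm.

PW ≈ 28.9 mm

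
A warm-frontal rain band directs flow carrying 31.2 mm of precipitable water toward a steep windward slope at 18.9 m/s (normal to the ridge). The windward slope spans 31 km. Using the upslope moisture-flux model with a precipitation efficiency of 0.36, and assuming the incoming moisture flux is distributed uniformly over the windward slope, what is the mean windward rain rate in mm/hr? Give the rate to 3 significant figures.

Incoming column moisture flux per unit ridge length: F = V × PW = 18.9 × 31.2 = 589.68 mm·m/s.
Spread over the 31 km slope with efficiency ε = 0.36: R = ε·F/W = 0.36 × 589.68 / 31000 m = 6.848e-03 mm/s.
R = 6.848e-03 × 3600 = 24.7 mm/hr.

R ≈ 24.7 mm/hr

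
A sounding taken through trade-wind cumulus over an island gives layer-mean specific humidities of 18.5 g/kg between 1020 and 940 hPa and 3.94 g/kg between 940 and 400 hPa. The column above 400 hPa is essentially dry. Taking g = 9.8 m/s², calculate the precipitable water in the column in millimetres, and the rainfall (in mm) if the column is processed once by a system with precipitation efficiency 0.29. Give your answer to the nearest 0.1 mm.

PW ≈ 36.8 mm; rainfall ≈ 10.7 mm

Precipitable water is the column-integrated vapour mass per unit area: PW = (1/g) Σ q̄ Δp, with q in kg/kg and Δp in Pa (1 kg/m² of water = 1 mm).
Layer 1020–940 hPa: Δp = 80 hPa = 8000 Pa, q̄ = 0.0185 kg/kg → 0.0185 × 8000 / 9.8 = 15.10 mm
Layer 940–400 hPa: Δp = 540 hPa = 54000 Pa, q̄ = 0.00394 kg/kg → 0.00394 × 54000 / 9.8 = 21.71 mm
PW = 15.10 + 21.71 = 36.81 ≈ 36.8 mm.
Rainfall = ε × PW = 0.29 × 36.8 = 10.7 mm.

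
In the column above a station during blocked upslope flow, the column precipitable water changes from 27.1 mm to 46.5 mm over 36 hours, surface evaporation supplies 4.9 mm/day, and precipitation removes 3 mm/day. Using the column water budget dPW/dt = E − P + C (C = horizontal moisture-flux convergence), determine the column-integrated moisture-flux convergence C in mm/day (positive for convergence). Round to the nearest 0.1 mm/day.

C ≈ 11.0 mm/day

dPW/dt = (46.5 − 27.1) mm / (36/24 day) = +12.933 mm/day.
C = dPW/dt − E + P = (+12.933) − 4.9 + 3 = 11.0 mm/day.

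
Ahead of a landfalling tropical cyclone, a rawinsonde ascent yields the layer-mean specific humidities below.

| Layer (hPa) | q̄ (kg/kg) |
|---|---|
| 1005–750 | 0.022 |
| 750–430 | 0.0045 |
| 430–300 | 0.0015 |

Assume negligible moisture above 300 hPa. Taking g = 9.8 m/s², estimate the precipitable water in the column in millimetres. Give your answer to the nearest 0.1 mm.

Precipitable water is the column-integrated vapour mass per unit area: PW = (1/g) Σ q̄ Δp, with q in kg/kg and Δp in Pa (1 kg/m² of water = 1 mm).
Layer 1005–750 hPa: Δp = 255 hPa = 25500 Pa, q̄ = 0.022 kg/kg → 0.022 × 25500 / 9.8 = 57.24 mm
Layer 750–430 hPa: Δp = 320 hPa = 32000 Pa, q̄ = 0.0045 kg/kg → 0.0045 × 32000 / 9.8 = 14.69 mm
Layer 430–300 hPa: Δp = 130 hPa = 13000 Pa, q̄ = 0.0015 kg/kg → 0.0015 × 13000 / 9.8 = 1.99 mm
PW = 57.24 + 14.69 + 1.99 = 73.92 ≈ 73.9 mm.

PW ≈ 73.9 mm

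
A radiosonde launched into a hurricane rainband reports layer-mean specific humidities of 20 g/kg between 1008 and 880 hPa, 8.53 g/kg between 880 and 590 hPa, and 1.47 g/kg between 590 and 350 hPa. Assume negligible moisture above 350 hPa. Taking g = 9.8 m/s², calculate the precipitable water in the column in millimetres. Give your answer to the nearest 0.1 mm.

PW ≈ 55.0 mm

Precipitable water is the column-integrated vapour mass per unit area: PW = (1/g) Σ q̄ Δp, with q in kg/kg and Δp in Pa (1 kg/m² of water = 1 mm).
Layer 1008–880 hPa: Δp = 128 hPa = 12800 Pa, q̄ = 0.02 kg/kg → 0.02 × 12800 / 9.8 = 26.12 mm
Layer 880–590 hPa: Δp = 290 hPa = 29000 Pa, q̄ = 0.00853 kg/kg → 0.00853 × 29000 / 9.8 = 25.24 mm
Layer 590–350 hPa: Δp = 240 hPa = 24000 Pa, q̄ = 0.00147 kg/kg → 0.00147 × 24000 / 9.8 = 3.60 mm
PW = 26.12 + 25.24 + 3.60 = 54.96 ≈ 55.0 mm.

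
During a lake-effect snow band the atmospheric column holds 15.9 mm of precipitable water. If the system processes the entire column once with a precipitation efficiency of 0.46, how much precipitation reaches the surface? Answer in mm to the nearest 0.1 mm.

precipitation ≈ 7.3 mm

Precipitation = ε × PW = 0.46 × 15.9 = 7.3 mm.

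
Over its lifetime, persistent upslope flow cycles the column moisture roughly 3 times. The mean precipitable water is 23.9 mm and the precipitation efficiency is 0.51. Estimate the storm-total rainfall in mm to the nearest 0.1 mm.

rainfall ≈ 36.6 mm

Each cycle deposits ε × PW = 0.51 × 23.9 = 12.189 mm.
Over 3 cycles: 3 × 12.189 = 36.6 mm.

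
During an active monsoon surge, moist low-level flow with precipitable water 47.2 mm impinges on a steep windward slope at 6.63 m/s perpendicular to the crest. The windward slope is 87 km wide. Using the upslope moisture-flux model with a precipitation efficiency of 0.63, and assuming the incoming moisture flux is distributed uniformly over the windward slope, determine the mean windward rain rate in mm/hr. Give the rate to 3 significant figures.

Incoming column moisture flux per unit ridge length: F = V × PW = 6.63 × 47.2 = 312.936 mm·m/s.
Spread over the 87 km slope with efficiency ε = 0.63: R = ε·F/W = 0.63 × 312.936 / 87000 m = 2.266e-03 mm/s.
R = 2.266e-03 × 3600 = 8.16 mm/hr.

R ≈ 8.16 mm/hr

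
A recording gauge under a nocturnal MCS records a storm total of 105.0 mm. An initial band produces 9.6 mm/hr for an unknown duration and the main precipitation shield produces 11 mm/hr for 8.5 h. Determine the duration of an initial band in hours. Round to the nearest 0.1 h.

duration ≈ 1.2 h

Known phases: 11 × 8.5 = 93.5 mm.
Remaining depth = 105.0 − 93.5 = 11.5 mm.
Duration = 11.5 / 9.6 = 1.2 h.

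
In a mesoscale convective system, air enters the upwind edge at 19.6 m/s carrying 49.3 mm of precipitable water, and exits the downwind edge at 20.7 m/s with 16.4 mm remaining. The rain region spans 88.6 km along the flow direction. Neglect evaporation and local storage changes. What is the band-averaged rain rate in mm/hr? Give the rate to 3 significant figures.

Column moisture flux per unit crosswind length is F = V × PW.
Inflow: F_in = 19.6 × 49.3 = 966.28 mm·m/s
Outflow: F_out = 20.7 × 16.4 = 339.48 mm·m/s
Steady-state rate R = (F_in − F_out)/L = (966.28 − 339.48) / 88600 m = 7.074e-03 mm/s.
R = 7.074e-03 × 3600 = 25.5 mm/hr.

R ≈ 25.5 mm/hr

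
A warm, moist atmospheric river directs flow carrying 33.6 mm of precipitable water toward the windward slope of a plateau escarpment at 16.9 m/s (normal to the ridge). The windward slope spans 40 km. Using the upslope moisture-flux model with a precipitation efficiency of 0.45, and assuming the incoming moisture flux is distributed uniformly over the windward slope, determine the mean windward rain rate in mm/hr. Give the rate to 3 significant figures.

Incoming column moisture flux per unit ridge length: F = V × PW = 16.9 × 33.6 = 567.84 mm·m/s.
Spread over the 40 km slope with efficiency ε = 0.45: R = ε·F/W = 0.45 × 567.84 / 40000 m = 6.388e-03 mm/s.
R = 6.388e-03 × 3600 = 23.0 mm/hr.

R ≈ 23.0 mm/hr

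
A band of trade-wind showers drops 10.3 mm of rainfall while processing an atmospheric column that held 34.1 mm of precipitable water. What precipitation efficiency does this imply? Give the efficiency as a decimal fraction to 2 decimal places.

ε ≈ 0.30

ε = rainfall / PW = 10.3 / 34.1 = 0.30.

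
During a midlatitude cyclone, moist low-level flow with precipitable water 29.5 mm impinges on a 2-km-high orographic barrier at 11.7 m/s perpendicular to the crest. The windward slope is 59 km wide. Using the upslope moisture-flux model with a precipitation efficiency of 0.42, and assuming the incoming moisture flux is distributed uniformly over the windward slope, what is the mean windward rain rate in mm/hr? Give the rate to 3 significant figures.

Incoming column moisture flux per unit ridge length: F = V × PW = 11.7 × 29.5 = 345.15 mm·m/s.
Spread over the 59 km slope with efficiency ε = 0.42: R = ε·F/W = 0.42 × 345.15 / 59000 m = 2.457e-03 mm/s.
R = 2.457e-03 × 3600 = 8.85 mm/hr.

R ≈ 8.85 mm/hr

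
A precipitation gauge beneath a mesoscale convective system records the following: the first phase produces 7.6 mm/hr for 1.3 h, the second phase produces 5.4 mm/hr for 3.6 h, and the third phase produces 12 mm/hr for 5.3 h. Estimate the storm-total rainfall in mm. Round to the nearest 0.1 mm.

total ≈ 92.9 mm

Total = Σ Rᵢ Δtᵢ = 7.6 × 1.3 + 5.4 × 3.6 + 12 × 5.3
      = 9.88 + 19.44 + 63.6 = 92.9 mm.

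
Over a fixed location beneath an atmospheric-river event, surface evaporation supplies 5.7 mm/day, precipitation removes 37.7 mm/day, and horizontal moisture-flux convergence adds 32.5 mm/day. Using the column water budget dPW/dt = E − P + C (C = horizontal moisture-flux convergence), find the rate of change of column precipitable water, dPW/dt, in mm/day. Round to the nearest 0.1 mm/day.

dPW/dt ≈ 0.5 mm/day

dPW/dt = E − P + C = 5.7 − 37.7 + (32.5) = 0.5 mm/day.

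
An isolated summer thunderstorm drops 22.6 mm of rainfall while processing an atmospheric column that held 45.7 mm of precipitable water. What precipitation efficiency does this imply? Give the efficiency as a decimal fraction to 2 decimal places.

ε ≈ 0.49

ε = rainfall / PW = 22.6 / 45.7 = 0.49.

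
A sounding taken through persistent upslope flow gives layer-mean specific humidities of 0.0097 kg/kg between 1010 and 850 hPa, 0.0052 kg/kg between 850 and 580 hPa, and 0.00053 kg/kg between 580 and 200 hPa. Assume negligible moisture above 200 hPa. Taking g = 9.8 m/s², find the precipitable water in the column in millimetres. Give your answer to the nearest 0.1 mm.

Precipitable water is the column-integrated vapour mass per unit area: PW = (1/g) Σ q̄ Δp, with q in kg/kg and Δp in Pa (1 kg/m² of water = 1 mm).
Layer 1010–850 hPa: Δp = 160 hPa = 16000 Pa, q̄ = 0.0097 kg/kg → 0.0097 × 16000 / 9.8 = 15.84 mm
Layer 850–580 hPa: Δp = 270 hPa = 27000 Pa, q̄ = 0.0052 kg/kg → 0.0052 × 27000 / 9.8 = 14.33 mm
Layer 580–200 hPa: Δp = 380 hPa = 38000 Pa, q̄ = 0.00053 kg/kg → 0.00053 × 38000 / 9.8 = 2.06 mm
PW = 15.84 + 14.33 + 2.06 = 32.23 ≈ 32.2 mm.

PW ≈ 32.2 mm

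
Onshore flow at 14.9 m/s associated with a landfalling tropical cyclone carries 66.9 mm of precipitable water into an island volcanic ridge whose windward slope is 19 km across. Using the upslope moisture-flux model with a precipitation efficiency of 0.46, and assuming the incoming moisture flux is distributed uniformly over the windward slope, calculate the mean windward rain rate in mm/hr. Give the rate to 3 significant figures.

R ≈ 86.9 mm/hr

Incoming column moisture flux per unit ridge length: F = V × PW = 14.9 × 66.9 = 996.81 mm·m/s.
Spread over the 19 km slope with efficiency ε = 0.46: R = ε·F/W = 0.46 × 996.81 / 19000 m = 2.413e-02 mm/s.
R = 2.413e-02 × 3600 = 86.9 mm/hr.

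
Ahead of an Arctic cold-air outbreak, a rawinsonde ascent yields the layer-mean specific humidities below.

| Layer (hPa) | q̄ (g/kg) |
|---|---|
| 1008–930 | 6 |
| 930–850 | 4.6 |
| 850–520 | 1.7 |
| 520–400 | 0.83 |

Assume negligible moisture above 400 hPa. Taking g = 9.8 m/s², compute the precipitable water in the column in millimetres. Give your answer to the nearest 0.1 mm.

PW ≈ 15.3 mm

Precipitable water is the column-integrated vapour mass per unit area: PW = (1/g) Σ q̄ Δp, with q in kg/kg and Δp in Pa (1 kg/m² of water = 1 mm).
Layer 1008–930 hPa: Δp = 78 hPa = 7800 Pa, q̄ = 0.006 kg/kg → 0.006 × 7800 / 9.8 = 4.78 mm
Layer 930–850 hPa: Δp = 80 hPa = 8000 Pa, q̄ = 0.0046 kg/kg → 0.0046 × 8000 / 9.8 = 3.76 mm
Layer 850–520 hPa: Δp = 330 hPa = 33000 Pa, q̄ = 0.0017 kg/kg → 0.0017 × 33000 / 9.8 = 5.72 mm
Layer 520–400 hPa: Δp = 120 hPa = 12000 Pa, q̄ = 0.00083 kg/kg → 0.00083 × 12000 / 9.8 = 1.02 mm
PW = 4.78 + 3.76 + 5.72 + 1.02 = 15.28 ≈ 15.3 mm.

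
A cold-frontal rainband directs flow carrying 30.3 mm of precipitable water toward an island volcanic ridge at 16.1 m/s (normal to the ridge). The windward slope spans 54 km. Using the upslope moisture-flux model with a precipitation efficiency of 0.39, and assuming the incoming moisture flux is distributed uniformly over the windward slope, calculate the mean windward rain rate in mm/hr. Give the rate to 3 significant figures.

R ≈ 12.7 mm/hr

Incoming column moisture flux per unit ridge length: F = V × PW = 16.1 × 30.3 = 487.83 mm·m/s.
Spread over the 54 km slope with efficiency ε = 0.39: R = ε·F/W = 0.39 × 487.83 / 54000 m = 3.523e-03 mm/s.
R = 3.523e-03 × 3600 = 12.7 mm/hr.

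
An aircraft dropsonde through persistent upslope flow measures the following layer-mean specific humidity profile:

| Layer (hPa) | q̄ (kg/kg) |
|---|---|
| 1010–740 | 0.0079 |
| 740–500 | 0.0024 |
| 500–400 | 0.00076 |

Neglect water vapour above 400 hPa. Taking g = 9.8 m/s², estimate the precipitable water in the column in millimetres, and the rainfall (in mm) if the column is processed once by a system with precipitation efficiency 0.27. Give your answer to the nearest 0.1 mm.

Precipitable water is the column-integrated vapour mass per unit area: PW = (1/g) Σ q̄ Δp, with q in kg/kg and Δp in Pa (1 kg/m² of water = 1 mm).
Layer 1010–740 hPa: Δp = 270 hPa = 27000 Pa, q̄ = 0.0079 kg/kg → 0.0079 × 27000 / 9.8 = 21.77 mm
Layer 740–500 hPa: Δp = 240 hPa = 24000 Pa, q̄ = 0.0024 kg/kg → 0.0024 × 24000 / 9.8 = 5.88 mm
Layer 500–400 hPa: Δp = 100 hPa = 10000 Pa, q̄ = 0.00076 kg/kg → 0.00076 × 10000 / 9.8 = 0.78 mm
PW = 21.77 + 5.88 + 0.78 = 28.43 ≈ 28.4 mm.
Rainfall = ε × PW = 0.27 × 28.4 = 7.7 mm.

PW ≈ 28.4 mm; rainfall ≈ 7.7 mm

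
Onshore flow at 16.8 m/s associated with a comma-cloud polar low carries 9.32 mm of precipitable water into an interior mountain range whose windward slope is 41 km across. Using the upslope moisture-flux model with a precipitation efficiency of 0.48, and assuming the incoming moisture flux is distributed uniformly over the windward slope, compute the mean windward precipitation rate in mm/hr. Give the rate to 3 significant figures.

Incoming column moisture flux per unit ridge length: F = V × PW = 16.8 × 9.32 = 156.576 mm·m/s.
Spread over the 41 km slope with efficiency ε = 0.48: R = ε·F/W = 0.48 × 156.576 / 41000 m = 1.833e-03 mm/s.
R = 1.833e-03 × 3600 = 6.60 mm/hr.

R ≈ 6.60 mm/hr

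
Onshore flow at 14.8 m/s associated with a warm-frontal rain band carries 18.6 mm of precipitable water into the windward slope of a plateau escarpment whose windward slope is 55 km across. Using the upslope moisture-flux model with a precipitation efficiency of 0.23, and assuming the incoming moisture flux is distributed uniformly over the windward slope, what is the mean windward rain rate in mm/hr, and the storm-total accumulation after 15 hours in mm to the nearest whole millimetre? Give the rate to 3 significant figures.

Incoming column moisture flux per unit ridge length: F = V × PW = 14.8 × 18.6 = 275.28 mm·m/s.
Spread over the 55 km slope with efficiency ε = 0.23: R = ε·F/W = 0.23 × 275.28 / 55000 m = 1.151e-03 mm/s.
R = 1.151e-03 × 3600 = 4.14 mm/hr.
Over 15 h: total = 4.14 × 15 = 62.1 ≈ 62 mm.

R ≈ 4.14 mm/hr; total ≈ 62 mm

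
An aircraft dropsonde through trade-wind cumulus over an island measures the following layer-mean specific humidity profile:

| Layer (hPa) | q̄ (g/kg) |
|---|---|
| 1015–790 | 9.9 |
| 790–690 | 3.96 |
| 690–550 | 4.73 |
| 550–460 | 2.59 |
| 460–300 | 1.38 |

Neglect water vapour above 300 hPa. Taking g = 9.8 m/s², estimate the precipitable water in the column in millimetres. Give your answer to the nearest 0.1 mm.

PW ≈ 38.2 mm

Precipitable water is the column-integrated vapour mass per unit area: PW = (1/g) Σ q̄ Δp, with q in kg/kg and Δp in Pa (1 kg/m² of water = 1 mm).
Layer 1015–790 hPa: Δp = 225 hPa = 22500 Pa, q̄ = 0.0099 kg/kg → 0.0099 × 22500 / 9.8 = 22.73 mm
Layer 790–690 hPa: Δp = 100 hPa = 10000 Pa, q̄ = 0.00396 kg/kg → 0.00396 × 10000 / 9.8 = 4.04 mm
Layer 690–550 hPa: Δp = 140 hPa = 14000 Pa, q̄ = 0.00473 kg/kg → 0.00473 × 14000 / 9.8 = 6.76 mm
Layer 550–460 hPa: Δp = 90 hPa = 9000 Pa, q̄ = 0.00259 kg/kg → 0.00259 × 9000 / 9.8 = 2.38 mm
Layer 460–300 hPa: Δp = 160 hPa = 16000 Pa, q̄ = 0.00138 kg/kg → 0.00138 × 16000 / 9.8 = 2.25 mm
PW = 22.73 + 4.04 + 6.76 + 2.38 + 2.25 = 38.16 ≈ 38.2 mm.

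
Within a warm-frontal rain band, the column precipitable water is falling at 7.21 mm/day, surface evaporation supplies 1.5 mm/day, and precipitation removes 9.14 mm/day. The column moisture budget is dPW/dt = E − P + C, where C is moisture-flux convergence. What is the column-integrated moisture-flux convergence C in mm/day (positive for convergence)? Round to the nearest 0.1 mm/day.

dPW/dt = -7.21 mm/day.
C = dPW/dt − E + P = (-7.21) − 1.5 + 9.14 = 0.4 mm/day.

C ≈ 0.4 mm/day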